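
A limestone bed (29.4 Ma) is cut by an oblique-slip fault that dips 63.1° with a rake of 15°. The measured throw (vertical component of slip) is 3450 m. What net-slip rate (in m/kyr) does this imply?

0.508 m/kyr

dip-slip = throw / sin(dip) = 3450 / sin(63.1°) = 3869 m
net slip = dip-slip / sin(rake) = 3869 / sin(15°) = 14950 m
rate = 14950 m / 29.4 Ma = 0.000508 m/yr = 0.508 m/kyr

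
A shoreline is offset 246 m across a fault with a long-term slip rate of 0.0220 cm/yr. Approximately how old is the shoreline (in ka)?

age = offset / rate = 246 m / (0.0220 cm/yr) = 1.12e+06 yr = 1120 ka

1120 ka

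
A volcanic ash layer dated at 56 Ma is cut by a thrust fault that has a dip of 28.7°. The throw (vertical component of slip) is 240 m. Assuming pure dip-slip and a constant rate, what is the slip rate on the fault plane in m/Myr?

dip-slip = throw / sin(dip) = 240 m / sin(28.7°) = 499.8 m
rate = 499.8 m / 56 Ma = 0.00000892 m/yr = 8.92 m/Myr

8.92 m/Myr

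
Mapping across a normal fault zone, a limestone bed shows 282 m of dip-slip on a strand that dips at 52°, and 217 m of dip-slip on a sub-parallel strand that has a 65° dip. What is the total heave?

265 m

heave_A = 282 × cos(52°) = 173.6 m
heave_B = 217 × cos(65°) = 91.71 m
total = 173.6 + 91.71 = 265 m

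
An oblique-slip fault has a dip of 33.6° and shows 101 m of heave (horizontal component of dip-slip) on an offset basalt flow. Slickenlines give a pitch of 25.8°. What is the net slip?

279 m

dip-slip = heave / cos(dip) = 101 / cos(33.6°) = 121.3 m
net slip = dip-slip / sin(rake) = 121.3 / sin(25.8°) = 279 m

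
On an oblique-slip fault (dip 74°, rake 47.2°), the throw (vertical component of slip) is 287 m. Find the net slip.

dip-slip = throw / sin(dip) = 287 / sin(74°) = 298.6 m
net slip = dip-slip / sin(rake) = 298.6 / sin(47.2°) = 407 m

407 m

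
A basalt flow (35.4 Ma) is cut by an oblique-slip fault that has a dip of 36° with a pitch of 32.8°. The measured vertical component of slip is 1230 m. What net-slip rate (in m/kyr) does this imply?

0.109 m/kyr

dip-slip = throw / sin(dip) = 1230 / sin(36°) = 2093 m
net slip = dip-slip / sin(rake) = 2093 / sin(32.8°) = 3863 m
rate = 3863 m / 35.4 Ma = 0.000109 m/yr = 0.109 m/kyr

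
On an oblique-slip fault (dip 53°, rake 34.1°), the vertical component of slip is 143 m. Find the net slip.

dip-slip = throw / sin(dip) = 143 / sin(53°) = 179.1 m
net slip = dip-slip / sin(rake) = 179.1 / sin(34.1°) = 319 m

319 m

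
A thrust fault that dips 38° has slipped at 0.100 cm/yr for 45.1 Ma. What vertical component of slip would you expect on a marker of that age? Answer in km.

dip-slip = rate × time = 0.100 cm/yr × 45.1 Ma = 45100 m
throw = dip-slip × sin(dip) = 45100 × sin(38°) = 27800 m = 27.8 km

27.8 km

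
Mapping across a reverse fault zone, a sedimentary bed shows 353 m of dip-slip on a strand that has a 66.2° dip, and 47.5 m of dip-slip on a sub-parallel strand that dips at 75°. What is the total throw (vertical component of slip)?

throw_A = 353 × sin(66.2°) = 323 m
throw_B = 47.5 × sin(75°) = 45.88 m
total = 323 + 45.88 = 369 m

369 m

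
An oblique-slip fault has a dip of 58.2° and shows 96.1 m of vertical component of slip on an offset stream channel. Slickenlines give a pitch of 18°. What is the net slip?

366 m

dip-slip = throw / sin(dip) = 96.1 / sin(58.2°) = 113.1 m
net slip = dip-slip / sin(rake) = 113.1 / sin(18°) = 366 m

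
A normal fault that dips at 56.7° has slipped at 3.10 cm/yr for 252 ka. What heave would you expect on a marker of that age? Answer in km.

4.29 km

dip-slip = rate × time = 3.10 cm/yr × 252 ka = 7812 m
heave = dip-slip × cos(dip) = 7812 × cos(56.7°) = 4290 m = 4.29 km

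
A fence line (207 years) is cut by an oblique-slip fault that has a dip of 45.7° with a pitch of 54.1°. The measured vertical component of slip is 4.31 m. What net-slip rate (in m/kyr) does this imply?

dip-slip = throw / sin(dip) = 4.31 / sin(45.7°) = 6.022 m
net slip = dip-slip / sin(rake) = 6.022 / sin(54.1°) = 7.434 m
rate = 7.434 m / 207 years = 0.0359 m/yr = 35.9 m/kyr

35.9 m/kyr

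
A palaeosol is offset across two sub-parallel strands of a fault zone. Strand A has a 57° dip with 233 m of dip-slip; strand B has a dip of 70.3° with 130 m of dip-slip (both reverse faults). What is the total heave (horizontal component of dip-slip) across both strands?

171 m

heave_A = 233 × cos(57°) = 126.9 m
heave_B = 130 × cos(70.3°) = 43.82 m
total = 126.9 + 43.82 = 171 m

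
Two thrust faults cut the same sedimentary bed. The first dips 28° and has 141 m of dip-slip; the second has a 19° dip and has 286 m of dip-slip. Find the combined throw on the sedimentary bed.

throw_A = 141 × sin(28°) = 66.20 m
throw_B = 286 × sin(19°) = 93.11 m
total = 66.20 + 93.11 = 159 m

159 m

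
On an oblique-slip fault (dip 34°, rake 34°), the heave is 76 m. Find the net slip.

164 m

dip-slip = heave / cos(dip) = 76 / cos(34°) = 91.67 m
net slip = dip-slip / sin(rake) = 91.67 / sin(34°) = 164 m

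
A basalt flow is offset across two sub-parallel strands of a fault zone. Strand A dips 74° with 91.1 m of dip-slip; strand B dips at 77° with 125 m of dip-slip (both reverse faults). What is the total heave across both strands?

heave_A = 91.1 × cos(74°) = 25.11 m
heave_B = 125 × cos(77°) = 28.12 m
total = 25.11 + 28.12 = 53.2 m

53.2 m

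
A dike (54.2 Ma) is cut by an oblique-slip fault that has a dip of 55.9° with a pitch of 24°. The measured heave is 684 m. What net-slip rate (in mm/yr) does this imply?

0.0553 mm/yr

dip-slip = heave / cos(dip) = 684 / cos(55.9°) = 1220 m
net slip = dip-slip / sin(rake) = 1220 / sin(24°) = 3000 m
rate = 3000 m / 54.2 Ma = 0.0000553 m/yr = 0.0553 mm/yr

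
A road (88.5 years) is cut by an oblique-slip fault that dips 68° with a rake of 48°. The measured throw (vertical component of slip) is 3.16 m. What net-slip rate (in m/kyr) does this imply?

51.8 m/kyr

dip-slip = throw / sin(dip) = 3.16 / sin(68°) = 3.408 m
net slip = dip-slip / sin(rake) = 3.408 / sin(48°) = 4.586 m
rate = 4.586 m / 88.5 years = 0.0518 m/yr = 51.8 m/kyr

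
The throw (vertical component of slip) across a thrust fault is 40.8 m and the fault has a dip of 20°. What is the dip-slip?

119 m

dip-slip = throw / sin(dip) = 40.8 / sin(20°) = 119 m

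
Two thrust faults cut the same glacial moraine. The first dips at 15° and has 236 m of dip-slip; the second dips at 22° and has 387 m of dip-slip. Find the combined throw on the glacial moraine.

206 m

throw_A = 236 × sin(15°) = 61.08 m
throw_B = 387 × sin(22°) = 145 m
total = 61.08 + 145 = 206 m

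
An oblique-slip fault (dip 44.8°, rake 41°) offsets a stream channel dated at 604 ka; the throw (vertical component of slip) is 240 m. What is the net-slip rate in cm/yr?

0.0860 cm/yr

dip-slip = throw / sin(dip) = 240 / sin(44.8°) = 340.6 m
net slip = dip-slip / sin(rake) = 340.6 / sin(41°) = 519.2 m
rate = 519.2 m / 604 ka = 0.000860 m/yr = 0.0860 cm/yr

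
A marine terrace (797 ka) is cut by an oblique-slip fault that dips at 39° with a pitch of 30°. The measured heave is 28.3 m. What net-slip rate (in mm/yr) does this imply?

dip-slip = heave / cos(dip) = 28.3 / cos(39°) = 36.42 m
net slip = dip-slip / sin(rake) = 36.42 / sin(30°) = 72.83 m
rate = 72.83 m / 797 ka = 0.0000914 m/yr = 0.0914 mm/yr

0.0914 mm/yr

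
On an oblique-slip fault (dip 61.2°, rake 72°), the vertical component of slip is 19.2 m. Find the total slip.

dip-slip = throw / sin(dip) = 19.2 / sin(61.2°) = 21.91 m
net slip = dip-slip / sin(rake) = 21.91 / sin(72°) = 23 m

23 m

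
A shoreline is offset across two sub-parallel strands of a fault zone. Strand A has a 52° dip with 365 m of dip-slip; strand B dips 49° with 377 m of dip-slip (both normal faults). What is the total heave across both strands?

472 m

heave_A = 365 × cos(52°) = 224.7 m
heave_B = 377 × cos(49°) = 247.3 m
total = 224.7 + 247.3 = 472 m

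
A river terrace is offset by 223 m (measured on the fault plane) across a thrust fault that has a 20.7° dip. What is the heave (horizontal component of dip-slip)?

209 m

heave = dip-slip × cos(dip) = 223 m × cos(20.7°) = 209 m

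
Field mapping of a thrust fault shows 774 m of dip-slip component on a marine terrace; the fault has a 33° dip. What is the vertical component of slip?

422 m

throw = dip-slip × sin(dip) = 774 m × sin(33°) = 422 m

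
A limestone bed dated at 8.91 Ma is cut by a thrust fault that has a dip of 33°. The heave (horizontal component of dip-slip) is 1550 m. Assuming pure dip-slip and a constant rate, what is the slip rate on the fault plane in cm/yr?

0.0207 cm/yr

dip-slip = heave / cos(dip) = 1550 m / cos(33°) = 1848 m
rate = 1848 m / 8.91 Ma = 0.000207 m/yr = 0.0207 cm/yr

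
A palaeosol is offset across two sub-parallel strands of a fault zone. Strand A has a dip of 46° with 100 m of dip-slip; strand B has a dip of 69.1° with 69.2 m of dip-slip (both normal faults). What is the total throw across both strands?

137 m

throw_A = 100 × sin(46°) = 71.93 m
throw_B = 69.2 × sin(69.1°) = 64.65 m
total = 71.93 + 64.65 = 137 m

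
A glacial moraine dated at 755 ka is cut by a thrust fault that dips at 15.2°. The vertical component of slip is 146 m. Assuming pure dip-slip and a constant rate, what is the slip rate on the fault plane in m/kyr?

0.738 m/kyr

dip-slip = throw / sin(dip) = 146 m / sin(15.2°) = 556.8 m
rate = 556.8 m / 755 ka = 0.000738 m/yr = 0.738 m/kyr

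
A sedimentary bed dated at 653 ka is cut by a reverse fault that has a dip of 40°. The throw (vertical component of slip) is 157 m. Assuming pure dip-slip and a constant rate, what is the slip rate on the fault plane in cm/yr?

dip-slip = throw / sin(dip) = 157 m / sin(40°) = 244.2 m
rate = 244.2 m / 653 ka = 0.000374 m/yr = 0.0374 cm/yr

0.0374 cm/yr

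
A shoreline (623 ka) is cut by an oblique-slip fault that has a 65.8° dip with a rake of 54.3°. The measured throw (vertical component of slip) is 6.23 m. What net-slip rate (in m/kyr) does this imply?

dip-slip = throw / sin(dip) = 6.23 / sin(65.8°) = 6.830 m
net slip = dip-slip / sin(rake) = 6.830 / sin(54.3°) = 8.411 m
rate = 8.411 m / 623 ka = 0.0000135 m/yr = 0.0135 m/kyr

0.0135 m/kyr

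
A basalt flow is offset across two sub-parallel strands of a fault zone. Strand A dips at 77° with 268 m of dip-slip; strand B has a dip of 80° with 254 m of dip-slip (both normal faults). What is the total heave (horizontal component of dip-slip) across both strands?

104 m

heave_A = 268 × cos(77°) = 60.29 m
heave_B = 254 × cos(80°) = 44.11 m
total = 60.29 + 44.11 = 104 m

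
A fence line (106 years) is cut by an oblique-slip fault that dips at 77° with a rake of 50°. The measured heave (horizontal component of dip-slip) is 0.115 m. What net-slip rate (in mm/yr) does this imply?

dip-slip = heave / cos(dip) = 0.115 / cos(77°) = 0.5112 m
net slip = dip-slip / sin(rake) = 0.5112 / sin(50°) = 0.6674 m
rate = 0.6674 m / 106 years = 0.00630 m/yr = 6.30 mm/yr

6.30 mm/yr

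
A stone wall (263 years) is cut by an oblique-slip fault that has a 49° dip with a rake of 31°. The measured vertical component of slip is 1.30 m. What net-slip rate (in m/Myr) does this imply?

12700 m/Myr

dip-slip = throw / sin(dip) = 1.30 / sin(49°) = 1.723 m
net slip = dip-slip / sin(rake) = 1.723 / sin(31°) = 3.344 m
rate = 3.344 m / 263 years = 0.0127 m/yr = 12700 m/Myr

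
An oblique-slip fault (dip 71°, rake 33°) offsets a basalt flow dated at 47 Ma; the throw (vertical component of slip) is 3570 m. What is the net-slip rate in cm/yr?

dip-slip = throw / sin(dip) = 3570 / sin(71°) = 3776 m
net slip = dip-slip / sin(rake) = 3776 / sin(33°) = 6932 m
rate = 6932 m / 47 Ma = 0.000147 m/yr = 0.0147 cm/yr

0.0147 cm/yr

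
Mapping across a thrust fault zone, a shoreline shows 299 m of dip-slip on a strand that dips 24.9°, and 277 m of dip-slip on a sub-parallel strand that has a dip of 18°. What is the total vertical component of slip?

211 m

throw_A = 299 × sin(24.9°) = 125.9 m
throw_B = 277 × sin(18°) = 85.60 m
total = 125.9 + 85.60 = 211 m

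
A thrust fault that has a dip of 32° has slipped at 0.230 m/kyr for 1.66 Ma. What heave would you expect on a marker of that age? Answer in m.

324 m

dip-slip = rate × time = 0.230 m/kyr × 1.66 Ma = 381.8 m
heave = dip-slip × cos(dip) = 381.8 × cos(32°) = 324 m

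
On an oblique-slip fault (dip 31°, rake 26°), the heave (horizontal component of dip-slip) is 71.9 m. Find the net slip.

dip-slip = heave / cos(dip) = 71.9 / cos(31°) = 83.88 m
net slip = dip-slip / sin(rake) = 83.88 / sin(26°) = 191 m

191 m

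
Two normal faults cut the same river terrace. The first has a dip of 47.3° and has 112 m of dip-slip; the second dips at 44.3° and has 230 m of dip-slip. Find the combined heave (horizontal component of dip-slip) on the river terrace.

241 m

heave_A = 112 × cos(47.3°) = 75.95 m
heave_B = 230 × cos(44.3°) = 164.6 m
total = 75.95 + 164.6 = 241 m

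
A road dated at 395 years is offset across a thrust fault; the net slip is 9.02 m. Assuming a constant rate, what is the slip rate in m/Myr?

rate = 9.02 m / 395 years = 0.0228 m/yr = 22800 m/Myr

22800 m/Myr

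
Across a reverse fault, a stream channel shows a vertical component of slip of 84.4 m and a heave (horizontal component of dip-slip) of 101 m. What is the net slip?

net slip = √(throw² + heave²) = √(84.4² + 101²) = 132 m

132 m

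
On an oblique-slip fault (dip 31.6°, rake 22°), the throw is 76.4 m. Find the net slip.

389 m

dip-slip = throw / sin(dip) = 76.4 / sin(31.6°) = 145.8 m
net slip = dip-slip / sin(rake) = 145.8 / sin(22°) = 389 m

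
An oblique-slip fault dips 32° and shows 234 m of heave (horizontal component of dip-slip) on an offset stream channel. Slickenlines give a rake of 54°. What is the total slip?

341 m

dip-slip = heave / cos(dip) = 234 / cos(32°) = 275.9 m
net slip = dip-slip / sin(rake) = 275.9 / sin(54°) = 341 m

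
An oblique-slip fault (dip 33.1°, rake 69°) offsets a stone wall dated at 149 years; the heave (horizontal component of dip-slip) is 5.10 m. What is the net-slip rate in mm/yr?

dip-slip = heave / cos(dip) = 5.10 / cos(33.1°) = 6.088 m
net slip = dip-slip / sin(rake) = 6.088 / sin(69°) = 6.521 m
rate = 6.521 m / 149 years = 0.0438 m/yr = 43.8 mm/yr

43.8 mm/yr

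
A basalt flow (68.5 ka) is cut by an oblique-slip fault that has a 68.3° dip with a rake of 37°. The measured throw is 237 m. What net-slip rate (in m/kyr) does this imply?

dip-slip = throw / sin(dip) = 237 / sin(68.3°) = 255.1 m
net slip = dip-slip / sin(rake) = 255.1 / sin(37°) = 423.8 m
rate = 423.8 m / 68.5 ka = 0.00619 m/yr = 6.19 m/kyr

6.19 m/kyr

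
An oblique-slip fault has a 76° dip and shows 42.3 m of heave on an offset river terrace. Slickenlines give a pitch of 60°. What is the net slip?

202 m

dip-slip = heave / cos(dip) = 42.3 / cos(76°) = 174.8 m
net slip = dip-slip / sin(rake) = 174.8 / sin(60°) = 202 m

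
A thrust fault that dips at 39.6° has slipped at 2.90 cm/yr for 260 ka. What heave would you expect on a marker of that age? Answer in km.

dip-slip = rate × time = 2.90 cm/yr × 260 ka = 7540 m
heave = dip-slip × cos(dip) = 7540 × cos(39.6°) = 5810 m = 5.81 km

5.81 km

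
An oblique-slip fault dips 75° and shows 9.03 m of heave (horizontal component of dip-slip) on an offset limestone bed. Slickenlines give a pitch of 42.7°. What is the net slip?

51.4 m

dip-slip = heave / cos(dip) = 9.03 / cos(75°) = 34.89 m
net slip = dip-slip / sin(rake) = 34.89 / sin(42.7°) = 51.4 m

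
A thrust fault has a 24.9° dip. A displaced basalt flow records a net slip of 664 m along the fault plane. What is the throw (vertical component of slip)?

280 m

throw = dip-slip × sin(dip) = 664 m × sin(24.9°) = 280 m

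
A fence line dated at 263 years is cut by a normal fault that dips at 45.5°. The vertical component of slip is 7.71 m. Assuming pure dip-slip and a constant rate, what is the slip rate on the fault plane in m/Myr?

dip-slip = throw / sin(dip) = 7.71 m / sin(45.5°) = 10.81 m
rate = 10.81 m / 263 years = 0.0411 m/yr = 41100 m/Myr

41100 m/Myr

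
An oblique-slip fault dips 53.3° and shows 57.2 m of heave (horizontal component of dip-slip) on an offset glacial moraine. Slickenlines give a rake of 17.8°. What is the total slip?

dip-slip = heave / cos(dip) = 57.2 / cos(53.3°) = 95.71 m
net slip = dip-slip / sin(rake) = 95.71 / sin(17.8°) = 313 m

313 m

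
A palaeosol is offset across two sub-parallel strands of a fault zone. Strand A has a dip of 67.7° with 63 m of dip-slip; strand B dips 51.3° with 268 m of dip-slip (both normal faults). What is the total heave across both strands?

heave_A = 63 × cos(67.7°) = 23.91 m
heave_B = 268 × cos(51.3°) = 167.6 m
total = 23.91 + 167.6 = 191 m

191 m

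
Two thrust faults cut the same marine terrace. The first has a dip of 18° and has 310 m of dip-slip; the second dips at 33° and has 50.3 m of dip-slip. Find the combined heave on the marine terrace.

heave_A = 310 × cos(18°) = 294.8 m
heave_B = 50.3 × cos(33°) = 42.19 m
total = 294.8 + 42.19 = 337 m

337 m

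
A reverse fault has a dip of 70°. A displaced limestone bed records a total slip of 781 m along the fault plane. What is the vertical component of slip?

734 m

throw = dip-slip × sin(dip) = 781 m × sin(70°) = 734 m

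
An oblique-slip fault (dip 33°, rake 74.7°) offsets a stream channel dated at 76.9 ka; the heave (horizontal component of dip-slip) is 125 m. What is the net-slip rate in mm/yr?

2.01 mm/yr

dip-slip = heave / cos(dip) = 125 / cos(33°) = 149 m
net slip = dip-slip / sin(rake) = 149 / sin(74.7°) = 154.5 m
rate = 154.5 m / 76.9 ka = 0.00201 m/yr = 2.01 mm/yr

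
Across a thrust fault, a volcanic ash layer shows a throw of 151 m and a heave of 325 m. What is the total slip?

net slip = √(throw² + heave²) = √(151² + 325²) = 358 m

358 m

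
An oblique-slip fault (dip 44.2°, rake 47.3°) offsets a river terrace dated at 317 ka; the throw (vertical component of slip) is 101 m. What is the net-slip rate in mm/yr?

dip-slip = throw / sin(dip) = 101 / sin(44.2°) = 144.9 m
net slip = dip-slip / sin(rake) = 144.9 / sin(47.3°) = 197.1 m
rate = 197.1 m / 317 ka = 0.000622 m/yr = 0.622 mm/yr

0.622 mm/yr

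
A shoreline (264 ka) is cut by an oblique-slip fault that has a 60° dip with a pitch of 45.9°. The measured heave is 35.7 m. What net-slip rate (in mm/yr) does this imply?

dip-slip = heave / cos(dip) = 35.7 / cos(60°) = 71.40 m
net slip = dip-slip / sin(rake) = 71.40 / sin(45.9°) = 99.43 m
rate = 99.43 m / 264 ka = 0.000377 m/yr = 0.377 mm/yr

0.377 mm/yr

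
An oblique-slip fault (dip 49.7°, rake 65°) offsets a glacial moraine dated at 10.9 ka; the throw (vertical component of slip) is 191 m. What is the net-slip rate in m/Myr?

25400 m/Myr

dip-slip = throw / sin(dip) = 191 / sin(49.7°) = 250.4 m
net slip = dip-slip / sin(rake) = 250.4 / sin(65°) = 276.3 m
rate = 276.3 m / 10.9 ka = 0.0254 m/yr = 25400 m/Myr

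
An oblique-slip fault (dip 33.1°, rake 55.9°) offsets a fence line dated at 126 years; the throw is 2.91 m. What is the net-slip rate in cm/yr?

dip-slip = throw / sin(dip) = 2.91 / sin(33.1°) = 5.329 m
net slip = dip-slip / sin(rake) = 5.329 / sin(55.9°) = 6.435 m
rate = 6.435 m / 126 years = 0.0511 m/yr = 5.11 cm/yr

5.11 cm/yr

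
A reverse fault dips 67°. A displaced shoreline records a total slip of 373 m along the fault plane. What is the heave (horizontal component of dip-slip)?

146 m

heave = dip-slip × cos(dip) = 373 m × cos(67°) = 146 m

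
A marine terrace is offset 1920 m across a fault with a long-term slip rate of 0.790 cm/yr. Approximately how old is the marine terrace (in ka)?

age = offset / rate = 1920 m / (0.790 cm/yr) = 243000 yr = 243 ka

243 ka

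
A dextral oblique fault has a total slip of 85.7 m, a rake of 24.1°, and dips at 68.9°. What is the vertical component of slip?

dip-slip = net slip × sin(rake) = 85.7 m × sin(24.1°) = 34.99 m
throw = dip-slip × sin(dip) = 34.99 × sin(68.9°) = 32.6 m

32.6 m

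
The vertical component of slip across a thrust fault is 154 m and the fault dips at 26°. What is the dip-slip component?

351 m

dip-slip = throw / sin(dip) = 154 / sin(26°) = 351 m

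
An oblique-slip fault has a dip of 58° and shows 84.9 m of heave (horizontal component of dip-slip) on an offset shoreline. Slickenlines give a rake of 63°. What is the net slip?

180 m

dip-slip = heave / cos(dip) = 84.9 / cos(58°) = 160.2 m
net slip = dip-slip / sin(rake) = 160.2 / sin(63°) = 180 m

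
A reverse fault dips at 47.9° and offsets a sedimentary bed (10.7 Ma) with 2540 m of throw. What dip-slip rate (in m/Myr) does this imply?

320 m/Myr

dip-slip = throw / sin(dip) = 2540 m / sin(47.9°) = 3423 m
rate = 3423 m / 10.7 Ma = 0.000320 m/yr = 320 m/Myr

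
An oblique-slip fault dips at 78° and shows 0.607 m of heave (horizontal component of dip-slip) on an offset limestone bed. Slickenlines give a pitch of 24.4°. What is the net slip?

dip-slip = heave / cos(dip) = 0.607 / cos(78°) = 2.920 m
net slip = dip-slip / sin(rake) = 2.920 / sin(24.4°) = 7.07 m

7.07 m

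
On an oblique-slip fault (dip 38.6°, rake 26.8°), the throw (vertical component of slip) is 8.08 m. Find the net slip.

dip-slip = throw / sin(dip) = 8.08 / sin(38.6°) = 12.95 m
net slip = dip-slip / sin(rake) = 12.95 / sin(26.8°) = 28.7 m

28.7 m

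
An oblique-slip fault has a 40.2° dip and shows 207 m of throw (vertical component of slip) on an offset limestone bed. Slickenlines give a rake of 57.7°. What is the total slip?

379 m

dip-slip = throw / sin(dip) = 207 / sin(40.2°) = 320.7 m
net slip = dip-slip / sin(rake) = 320.7 / sin(57.7°) = 379 m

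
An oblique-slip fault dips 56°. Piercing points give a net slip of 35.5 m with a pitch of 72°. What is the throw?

28 m

dip-slip = net slip × sin(rake) = 35.5 m × sin(72°) = 33.76 m
throw = dip-slip × sin(dip) = 33.76 × sin(56°) = 28 m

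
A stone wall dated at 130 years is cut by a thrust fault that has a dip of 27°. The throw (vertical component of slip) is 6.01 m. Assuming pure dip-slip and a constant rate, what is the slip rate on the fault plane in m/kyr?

dip-slip = throw / sin(dip) = 6.01 m / sin(27°) = 13.24 m
rate = 13.24 m / 130 years = 0.102 m/yr = 102 m/kyr

102 m/kyr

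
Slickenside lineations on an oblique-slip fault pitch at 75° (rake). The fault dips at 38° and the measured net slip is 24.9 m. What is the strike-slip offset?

strike-slip = net slip × cos(rake) = 24.9 m × cos(75°) = 6.44 m

6.44 m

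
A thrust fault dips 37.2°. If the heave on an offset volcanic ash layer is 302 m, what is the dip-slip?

379 m

dip-slip = heave / cos(dip) = 302 / cos(37.2°) = 379 m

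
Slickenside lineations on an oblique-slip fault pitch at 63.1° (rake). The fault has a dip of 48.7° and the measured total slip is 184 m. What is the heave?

108 m

dip-slip = net slip × sin(rake) = 184 m × sin(63.1°) = 164.1 m
heave = dip-slip × cos(dip) = 164.1 × cos(48.7°) = 108 m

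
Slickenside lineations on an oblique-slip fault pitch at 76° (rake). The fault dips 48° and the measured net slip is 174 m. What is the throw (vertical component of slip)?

125 m

dip-slip = net slip × sin(rake) = 174 m × sin(76°) = 168.8 m
throw = dip-slip × sin(dip) = 168.8 × sin(48°) = 125 m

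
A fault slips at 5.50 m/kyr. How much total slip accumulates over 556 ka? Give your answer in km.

slip = rate × time = 5.50 m/kyr × 556 ka = 3060 m = 3.06 km

3.06 km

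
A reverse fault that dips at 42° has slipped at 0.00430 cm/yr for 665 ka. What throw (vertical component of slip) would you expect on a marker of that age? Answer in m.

19.1 m

dip-slip = rate × time = 0.00430 cm/yr × 665 ka = 28.60 m
throw = dip-slip × sin(dip) = 28.60 × sin(42°) = 19.1 m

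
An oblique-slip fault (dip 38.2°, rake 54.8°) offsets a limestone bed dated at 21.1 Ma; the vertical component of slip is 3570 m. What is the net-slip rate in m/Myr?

dip-slip = throw / sin(dip) = 3570 / sin(38.2°) = 5773 m
net slip = dip-slip / sin(rake) = 5773 / sin(54.8°) = 7065 m
rate = 7065 m / 21.1 Ma = 0.000335 m/yr = 335 m/Myr

335 m/Myr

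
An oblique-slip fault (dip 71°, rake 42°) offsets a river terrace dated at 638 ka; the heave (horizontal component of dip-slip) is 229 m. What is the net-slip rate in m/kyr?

1.65 m/kyr

dip-slip = heave / cos(dip) = 229 / cos(71°) = 703.4 m
net slip = dip-slip / sin(rake) = 703.4 / sin(42°) = 1051 m
rate = 1051 m / 638 ka = 0.00165 m/yr = 1.65 m/kyr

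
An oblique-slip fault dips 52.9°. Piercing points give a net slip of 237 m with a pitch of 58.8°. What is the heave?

dip-slip = net slip × sin(rake) = 237 m × sin(58.8°) = 202.7 m
heave = dip-slip × cos(dip) = 202.7 × cos(52.9°) = 122 m

122 m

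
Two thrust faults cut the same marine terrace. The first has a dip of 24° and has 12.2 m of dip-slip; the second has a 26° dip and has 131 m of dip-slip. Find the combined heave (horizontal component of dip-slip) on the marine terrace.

129 m

heave_A = 12.2 × cos(24°) = 11.15 m
heave_B = 131 × cos(26°) = 117.7 m
total = 11.15 + 117.7 = 129 m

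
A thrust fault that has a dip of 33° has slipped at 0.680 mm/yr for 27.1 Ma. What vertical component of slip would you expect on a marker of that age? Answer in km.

10 km

dip-slip = rate × time = 0.680 mm/yr × 27.1 Ma = 18430 m
throw = dip-slip × sin(dip) = 18430 × sin(33°) = 10000 m = 10 km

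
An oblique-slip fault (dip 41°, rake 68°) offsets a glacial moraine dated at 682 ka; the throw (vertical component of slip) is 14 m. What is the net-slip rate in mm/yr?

0.0337 mm/yr

dip-slip = throw / sin(dip) = 14 / sin(41°) = 21.34 m
net slip = dip-slip / sin(rake) = 21.34 / sin(68°) = 23.02 m
rate = 23.02 m / 682 ka = 0.0000337 m/yr = 0.0337 mm/yr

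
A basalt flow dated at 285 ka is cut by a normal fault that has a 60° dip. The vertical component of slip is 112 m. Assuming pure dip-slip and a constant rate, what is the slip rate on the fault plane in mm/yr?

dip-slip = throw / sin(dip) = 112 m / sin(60°) = 129.3 m
rate = 129.3 m / 285 ka = 0.000454 m/yr = 0.454 mm/yr

0.454 mm/yr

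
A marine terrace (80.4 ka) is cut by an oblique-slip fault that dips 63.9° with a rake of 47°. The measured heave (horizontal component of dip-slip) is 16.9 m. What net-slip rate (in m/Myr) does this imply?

653 m/Myr

dip-slip = heave / cos(dip) = 16.9 / cos(63.9°) = 38.41 m
net slip = dip-slip / sin(rake) = 38.41 / sin(47°) = 52.53 m
rate = 52.53 m / 80.4 ka = 0.000653 m/yr = 653 m/Myr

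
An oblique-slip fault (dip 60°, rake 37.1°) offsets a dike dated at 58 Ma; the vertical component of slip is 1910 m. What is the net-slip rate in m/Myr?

63 m/Myr

dip-slip = throw / sin(dip) = 1910 / sin(60°) = 2205 m
net slip = dip-slip / sin(rake) = 2205 / sin(37.1°) = 3656 m
rate = 3656 m / 58 Ma = 0.0000630 m/yr = 63 m/Myr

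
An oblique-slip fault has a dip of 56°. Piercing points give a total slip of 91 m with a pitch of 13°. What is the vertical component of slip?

17 m

dip-slip = net slip × sin(rake) = 91 m × sin(13°) = 20.47 m
throw = dip-slip × sin(dip) = 20.47 × sin(56°) = 17 m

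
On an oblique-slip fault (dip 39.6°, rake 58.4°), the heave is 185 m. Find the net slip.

282 m

dip-slip = heave / cos(dip) = 185 / cos(39.6°) = 240.1 m
net slip = dip-slip / sin(rake) = 240.1 / sin(58.4°) = 282 m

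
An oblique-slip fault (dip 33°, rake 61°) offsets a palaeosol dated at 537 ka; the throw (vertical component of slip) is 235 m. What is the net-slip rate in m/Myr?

dip-slip = throw / sin(dip) = 235 / sin(33°) = 431.5 m
net slip = dip-slip / sin(rake) = 431.5 / sin(61°) = 493.3 m
rate = 493.3 m / 537 ka = 0.000919 m/yr = 919 m/Myr

919 m/Myr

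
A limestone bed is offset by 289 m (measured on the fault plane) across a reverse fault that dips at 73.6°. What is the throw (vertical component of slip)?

277 m

throw = dip-slip × sin(dip) = 289 m × sin(73.6°) = 277 m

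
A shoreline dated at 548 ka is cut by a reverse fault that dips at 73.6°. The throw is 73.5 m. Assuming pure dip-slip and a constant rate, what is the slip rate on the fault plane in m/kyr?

0.140 m/kyr

dip-slip = throw / sin(dip) = 73.5 m / sin(73.6°) = 76.62 m
rate = 76.62 m / 548 ka = 0.000140 m/yr = 0.140 m/kyr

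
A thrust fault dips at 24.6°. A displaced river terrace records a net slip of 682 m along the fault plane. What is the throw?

284 m

throw = dip-slip × sin(dip) = 682 m × sin(24.6°) = 284 m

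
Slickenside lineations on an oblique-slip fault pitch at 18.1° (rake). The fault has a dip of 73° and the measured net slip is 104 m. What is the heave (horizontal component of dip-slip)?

9.45 m

dip-slip = net slip × sin(rake) = 104 m × sin(18.1°) = 32.31 m
heave = dip-slip × cos(dip) = 32.31 × cos(73°) = 9.45 m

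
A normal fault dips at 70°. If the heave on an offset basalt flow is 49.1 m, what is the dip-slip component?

dip-slip = heave / cos(dip) = 49.1 / cos(70°) = 144 m

144 m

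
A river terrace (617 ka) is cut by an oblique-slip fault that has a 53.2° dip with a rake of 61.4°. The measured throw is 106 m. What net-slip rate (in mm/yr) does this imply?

0.244 mm/yr

dip-slip = throw / sin(dip) = 106 / sin(53.2°) = 132.4 m
net slip = dip-slip / sin(rake) = 132.4 / sin(61.4°) = 150.8 m
rate = 150.8 m / 617 ka = 0.000244 m/yr = 0.244 mm/yr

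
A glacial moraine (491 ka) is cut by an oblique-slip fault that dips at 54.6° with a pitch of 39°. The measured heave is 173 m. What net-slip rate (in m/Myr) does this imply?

dip-slip = heave / cos(dip) = 173 / cos(54.6°) = 298.6 m
net slip = dip-slip / sin(rake) = 298.6 / sin(39°) = 474.6 m
rate = 474.6 m / 491 ka = 0.000967 m/yr = 967 m/Myr

967 m/Myr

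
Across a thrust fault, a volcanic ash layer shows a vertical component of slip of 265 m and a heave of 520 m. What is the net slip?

584 m

net slip = √(throw² + heave²) = √(265² + 520²) = 584 m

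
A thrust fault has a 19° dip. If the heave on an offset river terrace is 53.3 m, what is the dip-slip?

56.4 m

dip-slip = heave / cos(dip) = 53.3 / cos(19°) = 56.4 m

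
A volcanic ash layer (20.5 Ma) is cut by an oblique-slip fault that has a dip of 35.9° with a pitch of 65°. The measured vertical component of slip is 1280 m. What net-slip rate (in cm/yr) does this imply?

dip-slip = throw / sin(dip) = 1280 / sin(35.9°) = 2183 m
net slip = dip-slip / sin(rake) = 2183 / sin(65°) = 2409 m
rate = 2409 m / 20.5 Ma = 0.000117 m/yr = 0.0117 cm/yr

0.0117 cm/yr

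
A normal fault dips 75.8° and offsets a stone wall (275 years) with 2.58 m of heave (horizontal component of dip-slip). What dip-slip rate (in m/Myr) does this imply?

dip-slip = heave / cos(dip) = 2.58 m / cos(75.8°) = 10.52 m
rate = 10.52 m / 275 years = 0.0382 m/yr = 38200 m/Myr

38200 m/Myr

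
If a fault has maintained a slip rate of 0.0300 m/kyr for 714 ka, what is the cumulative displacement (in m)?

slip = rate × time = 0.0300 m/kyr × 714 ka = 21.4 m

21.4 m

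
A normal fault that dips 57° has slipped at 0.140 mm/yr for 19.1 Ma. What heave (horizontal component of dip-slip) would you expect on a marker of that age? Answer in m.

1460 m

dip-slip = rate × time = 0.140 mm/yr × 19.1 Ma = 2674 m
heave = dip-slip × cos(dip) = 2674 × cos(57°) = 1460 m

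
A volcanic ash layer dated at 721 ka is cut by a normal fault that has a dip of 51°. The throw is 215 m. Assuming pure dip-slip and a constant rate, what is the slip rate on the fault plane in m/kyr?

0.384 m/kyr

dip-slip = throw / sin(dip) = 215 m / sin(51°) = 276.7 m
rate = 276.7 m / 721 ka = 0.000384 m/yr = 0.384 m/kyr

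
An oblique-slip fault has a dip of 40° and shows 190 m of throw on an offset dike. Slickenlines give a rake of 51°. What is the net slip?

380 m

dip-slip = throw / sin(dip) = 190 / sin(40°) = 295.6 m
net slip = dip-slip / sin(rake) = 295.6 / sin(51°) = 380 m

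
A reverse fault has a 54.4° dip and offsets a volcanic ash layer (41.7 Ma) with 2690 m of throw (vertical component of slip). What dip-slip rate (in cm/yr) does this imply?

dip-slip = throw / sin(dip) = 2690 m / sin(54.4°) = 3308 m
rate = 3308 m / 41.7 Ma = 0.0000793 m/yr = 0.00793 cm/yr

0.00793 cm/yr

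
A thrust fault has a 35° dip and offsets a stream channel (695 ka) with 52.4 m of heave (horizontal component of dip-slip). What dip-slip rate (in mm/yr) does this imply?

0.0920 mm/yr

dip-slip = heave / cos(dip) = 52.4 m / cos(35°) = 63.97 m
rate = 63.97 m / 695 ka = 0.0000920 m/yr = 0.0920 mm/yr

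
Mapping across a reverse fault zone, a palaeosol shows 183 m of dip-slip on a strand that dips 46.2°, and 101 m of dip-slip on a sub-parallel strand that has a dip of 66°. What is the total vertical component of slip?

224 m

throw_A = 183 × sin(46.2°) = 132.1 m
throw_B = 101 × sin(66°) = 92.27 m
total = 132.1 + 92.27 = 224 m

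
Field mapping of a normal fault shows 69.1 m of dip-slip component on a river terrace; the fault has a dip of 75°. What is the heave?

17.9 m

heave = dip-slip × cos(dip) = 69.1 m × cos(75°) = 17.9 m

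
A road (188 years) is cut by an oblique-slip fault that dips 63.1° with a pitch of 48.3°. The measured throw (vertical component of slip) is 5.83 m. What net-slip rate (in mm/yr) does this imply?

46.6 mm/yr

dip-slip = throw / sin(dip) = 5.83 / sin(63.1°) = 6.537 m
net slip = dip-slip / sin(rake) = 6.537 / sin(48.3°) = 8.756 m
rate = 8.756 m / 188 years = 0.0466 m/yr = 46.6 mm/yr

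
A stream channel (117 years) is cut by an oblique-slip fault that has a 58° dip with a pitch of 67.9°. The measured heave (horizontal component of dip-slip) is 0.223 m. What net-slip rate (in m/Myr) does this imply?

dip-slip = heave / cos(dip) = 0.223 / cos(58°) = 0.4208 m
net slip = dip-slip / sin(rake) = 0.4208 / sin(67.9°) = 0.4542 m
rate = 0.4542 m / 117 years = 0.00388 m/yr = 3880 m/Myr

3880 m/Myr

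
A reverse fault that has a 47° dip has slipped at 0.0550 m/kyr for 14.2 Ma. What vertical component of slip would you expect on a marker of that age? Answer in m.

dip-slip = rate × time = 0.0550 m/kyr × 14.2 Ma = 781 m
throw = dip-slip × sin(dip) = 781 × sin(47°) = 571 m

571 m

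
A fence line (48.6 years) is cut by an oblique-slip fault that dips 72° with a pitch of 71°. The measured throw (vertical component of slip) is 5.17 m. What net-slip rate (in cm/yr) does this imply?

dip-slip = throw / sin(dip) = 5.17 / sin(72°) = 5.436 m
net slip = dip-slip / sin(rake) = 5.436 / sin(71°) = 5.749 m
rate = 5.749 m / 48.6 years = 0.118 m/yr = 11.8 cm/yr

11.8 cm/yr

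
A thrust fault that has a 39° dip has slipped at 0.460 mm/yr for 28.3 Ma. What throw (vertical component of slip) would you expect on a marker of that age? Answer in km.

8.19 km

dip-slip = rate × time = 0.460 mm/yr × 28.3 Ma = 13020 m
throw = dip-slip × sin(dip) = 13020 × sin(39°) = 8190 m = 8.19 km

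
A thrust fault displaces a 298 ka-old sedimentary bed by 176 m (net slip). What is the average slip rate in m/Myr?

rate = 176 m / 298 ka = 0.000591 m/yr = 591 m/Myr

591 m/Myr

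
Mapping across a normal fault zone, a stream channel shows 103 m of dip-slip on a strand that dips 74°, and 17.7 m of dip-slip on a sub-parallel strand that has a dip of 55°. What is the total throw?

throw_A = 103 × sin(74°) = 99.01 m
throw_B = 17.7 × sin(55°) = 14.50 m
total = 99.01 + 14.50 = 114 m

114 m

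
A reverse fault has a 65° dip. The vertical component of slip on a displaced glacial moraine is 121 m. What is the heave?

56.4 m

heave = throw / tan(dip) = 121 / tan(65°) = 56.4 m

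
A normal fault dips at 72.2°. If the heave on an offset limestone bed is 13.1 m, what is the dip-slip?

42.9 m

dip-slip = heave / cos(dip) = 13.1 / cos(72.2°) = 42.9 m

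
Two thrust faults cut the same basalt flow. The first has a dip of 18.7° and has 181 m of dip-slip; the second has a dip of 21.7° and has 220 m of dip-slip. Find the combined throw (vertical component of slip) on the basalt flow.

throw_A = 181 × sin(18.7°) = 58.03 m
throw_B = 220 × sin(21.7°) = 81.34 m
total = 58.03 + 81.34 = 139 m

139 m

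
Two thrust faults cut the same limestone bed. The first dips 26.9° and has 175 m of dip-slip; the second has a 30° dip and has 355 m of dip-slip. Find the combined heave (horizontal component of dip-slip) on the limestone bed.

heave_A = 175 × cos(26.9°) = 156.1 m
heave_B = 355 × cos(30°) = 307.4 m
total = 156.1 + 307.4 = 464 m

464 m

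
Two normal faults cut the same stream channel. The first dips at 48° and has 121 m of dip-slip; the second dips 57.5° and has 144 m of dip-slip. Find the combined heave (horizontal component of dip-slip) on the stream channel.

heave_A = 121 × cos(48°) = 80.96 m
heave_B = 144 × cos(57.5°) = 77.37 m
total = 80.96 + 77.37 = 158 m

158 m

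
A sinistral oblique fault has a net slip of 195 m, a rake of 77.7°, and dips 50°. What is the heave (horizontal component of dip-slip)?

122 m

dip-slip = net slip × sin(rake) = 195 m × sin(77.7°) = 190.5 m
heave = dip-slip × cos(dip) = 190.5 × cos(50°) = 122 m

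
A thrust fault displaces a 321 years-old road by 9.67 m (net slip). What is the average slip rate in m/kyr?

rate = 9.67 m / 321 years = 0.0301 m/yr = 30.1 m/kyr

30.1 m/kyr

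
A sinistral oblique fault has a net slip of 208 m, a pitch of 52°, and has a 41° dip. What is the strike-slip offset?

strike-slip = net slip × cos(rake) = 208 m × cos(52°) = 128 m

128 m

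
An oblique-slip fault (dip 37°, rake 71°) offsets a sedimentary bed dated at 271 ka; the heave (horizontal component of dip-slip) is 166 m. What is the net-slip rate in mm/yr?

0.811 mm/yr

dip-slip = heave / cos(dip) = 166 / cos(37°) = 207.9 m
net slip = dip-slip / sin(rake) = 207.9 / sin(71°) = 219.8 m
rate = 219.8 m / 271 ka = 0.000811 m/yr = 0.811 mm/yr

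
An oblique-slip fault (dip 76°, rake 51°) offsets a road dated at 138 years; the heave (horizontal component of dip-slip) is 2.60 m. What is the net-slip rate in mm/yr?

dip-slip = heave / cos(dip) = 2.60 / cos(76°) = 10.75 m
net slip = dip-slip / sin(rake) = 10.75 / sin(51°) = 13.83 m
rate = 13.83 m / 138 years = 0.100 m/yr = 100 mm/yr

100 mm/yr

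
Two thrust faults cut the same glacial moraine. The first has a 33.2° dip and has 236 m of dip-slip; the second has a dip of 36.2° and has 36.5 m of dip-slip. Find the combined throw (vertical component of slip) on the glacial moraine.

151 m

throw_A = 236 × sin(33.2°) = 129.2 m
throw_B = 36.5 × sin(36.2°) = 21.56 m
total = 129.2 + 21.56 = 151 m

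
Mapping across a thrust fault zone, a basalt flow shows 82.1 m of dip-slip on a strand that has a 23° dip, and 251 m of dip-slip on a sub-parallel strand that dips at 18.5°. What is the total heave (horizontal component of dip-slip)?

heave_A = 82.1 × cos(23°) = 75.57 m
heave_B = 251 × cos(18.5°) = 238 m
total = 75.57 + 238 = 314 m

314 m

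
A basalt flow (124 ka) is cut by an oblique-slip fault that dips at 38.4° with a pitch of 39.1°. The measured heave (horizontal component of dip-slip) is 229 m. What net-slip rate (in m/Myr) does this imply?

dip-slip = heave / cos(dip) = 229 / cos(38.4°) = 292.2 m
net slip = dip-slip / sin(rake) = 292.2 / sin(39.1°) = 463.3 m
rate = 463.3 m / 124 ka = 0.00374 m/yr = 3740 m/Myr

3740 m/Myr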